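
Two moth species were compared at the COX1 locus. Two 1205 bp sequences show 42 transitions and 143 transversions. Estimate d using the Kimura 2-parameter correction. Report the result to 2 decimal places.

P = 42/1205 ≈ 0.034855 and Q = 143/1205 ≈ 0.118672.
Under the Kimura two-parameter model, d = −½ ln(1 − 2P − Q) − ¼ ln(1 − 2Q).
1 − 2P − Q = 0.811618, giving −½ ln(0.811618) = 0.104363.
1 − 2Q = 0.762656, giving −¼ ln(0.762656) = 0.067737.
d = 0.104363 + 0.067737 = 0.172100.

0.17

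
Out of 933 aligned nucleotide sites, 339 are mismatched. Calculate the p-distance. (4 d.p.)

p = 339/933 = 0.363344… ≈ 0.3633 (to 4 d.p.).

0.3633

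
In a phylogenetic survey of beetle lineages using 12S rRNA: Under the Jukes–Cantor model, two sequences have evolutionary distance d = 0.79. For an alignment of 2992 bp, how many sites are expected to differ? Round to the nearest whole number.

1461

Invert JC69: p = (3/4)(1 − e^(−4d/3)) = 0.75 × (1 − e^(-1.053333)) = 0.75 × (1 − 0.348773) = 0.488420.
Expected differing sites = pL ≈ 0.488420 × 2992 = 1461.35264 ≈ 1461.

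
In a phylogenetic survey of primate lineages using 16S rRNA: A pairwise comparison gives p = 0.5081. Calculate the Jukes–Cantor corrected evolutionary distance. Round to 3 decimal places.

d = −(3/4) ln(1 − 4p/3) = −0.75 ln(1 − 0.677467) = −0.75 ln(0.322533)
  = −0.75 × (-1.131550) = 0.848663 substitutions/site.

0.849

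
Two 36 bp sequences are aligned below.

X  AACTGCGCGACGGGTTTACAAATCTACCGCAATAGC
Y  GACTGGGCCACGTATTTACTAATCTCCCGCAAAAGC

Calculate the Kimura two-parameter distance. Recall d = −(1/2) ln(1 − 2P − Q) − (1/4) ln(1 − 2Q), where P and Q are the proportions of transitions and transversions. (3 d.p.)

Of 36 sites, 2 differences are transitions and 6 are transversions, so P = 2/36 ≈ 0.055556 and Q = 6/36 ≈ 0.166667.
Under the Kimura two-parameter model, d = −½ ln(1 − 2P − Q) − ¼ ln(1 − 2Q).
1 − 2P − Q = 0.722221, giving −½ ln(0.722221) = 0.162712.
1 − 2Q = 0.666666, giving −¼ ln(0.666666) = 0.101367.
d = 0.162712 + 0.101367 = 0.264079.

0.264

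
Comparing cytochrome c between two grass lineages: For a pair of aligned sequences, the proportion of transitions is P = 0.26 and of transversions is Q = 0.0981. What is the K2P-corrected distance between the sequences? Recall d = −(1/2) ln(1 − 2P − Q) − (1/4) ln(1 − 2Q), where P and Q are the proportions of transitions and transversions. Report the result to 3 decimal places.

0.536

Under the Kimura two-parameter model, d = −½ ln(1 − 2P − Q) − ¼ ln(1 − 2Q).
1 − 2P − Q = 0.3819, giving −½ ln(0.3819) = 0.481298.
1 − 2Q = 0.8038, giving −¼ ln(0.8038) = 0.054601.
d = 0.481298 + 0.054601 = 0.535899.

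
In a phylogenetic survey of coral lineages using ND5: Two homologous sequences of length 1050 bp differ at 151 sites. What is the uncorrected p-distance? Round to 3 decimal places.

p = 151/1050 = 0.143809… ≈ 0.144 (to 3 d.p.).

0.144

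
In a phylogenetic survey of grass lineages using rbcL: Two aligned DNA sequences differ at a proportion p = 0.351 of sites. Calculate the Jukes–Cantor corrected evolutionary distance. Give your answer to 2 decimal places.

0.47

d = −(3/4) ln(1 − 4p/3) = −0.75 ln(1 − 0.468) = −0.75 ln(0.532)
  = −0.75 × (-0.631112) = 0.473334 substitutions/site.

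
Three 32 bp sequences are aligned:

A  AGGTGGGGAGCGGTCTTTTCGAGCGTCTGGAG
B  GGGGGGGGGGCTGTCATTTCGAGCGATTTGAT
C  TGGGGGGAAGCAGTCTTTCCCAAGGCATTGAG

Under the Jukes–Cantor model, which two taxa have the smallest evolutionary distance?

A–B: 9/32 differ, p = 0.281, d = 0.353.
A–C: 11/32 differ, p = 0.344, d = 0.460.
B–C: 12/32 differ, p = 0.375, d = 0.520.
The smallest distance is between A and B.

A and B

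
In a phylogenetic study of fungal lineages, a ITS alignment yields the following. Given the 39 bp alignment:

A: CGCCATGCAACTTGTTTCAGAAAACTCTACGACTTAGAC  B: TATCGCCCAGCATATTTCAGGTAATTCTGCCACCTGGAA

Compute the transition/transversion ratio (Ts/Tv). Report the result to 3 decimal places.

2.400

Transitions are A↔G and C↔T; transversions are all other mismatches.
Transitions: 12. Transversions: 5.
R = 12/5 = 2.400.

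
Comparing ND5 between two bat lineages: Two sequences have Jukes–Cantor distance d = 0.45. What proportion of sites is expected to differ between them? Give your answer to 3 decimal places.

0.338

p = (3/4)(1 − e^(−4d/3)) = 0.75 × (1 − e^(-0.6)) = 0.75 × (1 − 0.548812) = 0.338391.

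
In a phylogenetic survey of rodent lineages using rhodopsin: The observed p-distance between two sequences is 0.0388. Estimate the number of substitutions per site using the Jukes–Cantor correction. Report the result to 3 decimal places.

d = −(3/4) ln(1 − 4p/3) = −0.75 ln(1 − 0.051733) = −0.75 ln(0.948267)
  = −0.75 × (-0.053119) = 0.039839 substitutions/site.

0.040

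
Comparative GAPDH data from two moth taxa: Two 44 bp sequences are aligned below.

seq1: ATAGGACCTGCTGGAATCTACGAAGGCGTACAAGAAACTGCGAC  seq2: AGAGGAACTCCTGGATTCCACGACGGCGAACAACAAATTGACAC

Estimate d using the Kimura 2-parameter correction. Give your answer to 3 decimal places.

Of 44 sites, 2 differences are transitions and 9 are transversions, so P = 2/44 ≈ 0.045455 and Q = 9/44 ≈ 0.204545.
Under the Kimura two-parameter model, d = −½ ln(1 − 2P − Q) − ¼ ln(1 − 2Q).
1 − 2P − Q = 0.704545, giving −½ ln(0.704545) = 0.175102.
1 − 2Q = 0.59091, giving −¼ ln(0.59091) = 0.131523.
d = 0.175102 + 0.131523 = 0.306625.

0.307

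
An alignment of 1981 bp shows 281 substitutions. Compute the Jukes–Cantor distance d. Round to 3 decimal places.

p = 281/1981 ≈ 0.141848.
d = −(3/4) ln(1 − 4p/3) = −0.75 ln(1 − 0.189131) = −0.75 ln(0.810869)
  = −0.75 × (-0.209649) = 0.157237 substitutions/site.

0.157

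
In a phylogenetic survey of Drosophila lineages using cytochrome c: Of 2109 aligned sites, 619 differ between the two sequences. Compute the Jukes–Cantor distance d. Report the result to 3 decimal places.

p = 619/2109 ≈ 0.293504.
d = −(3/4) ln(1 − 4p/3) = −0.75 ln(1 − 0.391339) = −0.75 ln(0.608661)
  = −0.75 × (-0.496494) = 0.372371 substitutions/site.

0.372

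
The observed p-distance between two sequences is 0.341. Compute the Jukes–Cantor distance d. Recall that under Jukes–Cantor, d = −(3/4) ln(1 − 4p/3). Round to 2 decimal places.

0.45

d = −(3/4) ln(1 − 4p/3) = −0.75 ln(1 − 0.454667) = −0.75 ln(0.545333)
  = −0.75 × (-0.606359) = 0.454769 substitutions/site.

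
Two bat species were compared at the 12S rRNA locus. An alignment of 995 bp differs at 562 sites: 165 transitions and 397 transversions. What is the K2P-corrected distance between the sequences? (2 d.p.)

P = 165/995 ≈ 0.165829 and Q = 397/995 ≈ 0.398995.
Under the Kimura two-parameter model, d = −½ ln(1 − 2P − Q) − ¼ ln(1 − 2Q).
1 − 2P − Q = 0.269347, giving −½ ln(0.269347) = 0.655877.
1 − 2Q = 0.20201, giving −¼ ln(0.20201) = 0.399860.
d = 0.655877 + 0.399860 = 1.055737.

1.06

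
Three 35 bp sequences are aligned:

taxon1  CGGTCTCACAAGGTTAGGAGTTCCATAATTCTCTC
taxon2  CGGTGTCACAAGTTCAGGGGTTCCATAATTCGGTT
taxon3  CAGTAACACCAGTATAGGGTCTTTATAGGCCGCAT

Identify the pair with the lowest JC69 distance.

taxon1 and taxon2

taxon1–taxon2: 7/35 differ, p = 0.200, d = 0.233.
taxon1–taxon3: 17/35 differ, p = 0.486, d = 0.782.
taxon2–taxon3: 15/35 differ, p = 0.429, d = 0.635.
The smallest distance is between taxon1 and taxon2.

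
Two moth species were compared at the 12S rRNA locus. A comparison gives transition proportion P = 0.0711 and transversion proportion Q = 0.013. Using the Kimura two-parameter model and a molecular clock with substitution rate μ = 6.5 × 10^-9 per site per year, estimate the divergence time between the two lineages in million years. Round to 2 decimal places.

Under the Kimura two-parameter model, d = −½ ln(1 − 2P − Q) − ¼ ln(1 − 2Q).
1 − 2P − Q = 0.8448, giving −½ ln(0.8448) = 0.084328.
1 − 2Q = 0.974, giving −¼ ln(0.974) = 0.006586.
d = 0.084328 + 0.006586 = 0.090914.
Under a molecular clock d = 2μt, so t = d/(2μ) = 0.090914 / (2 × 6.5 × 10^-9) = 6.99 million years.

6.99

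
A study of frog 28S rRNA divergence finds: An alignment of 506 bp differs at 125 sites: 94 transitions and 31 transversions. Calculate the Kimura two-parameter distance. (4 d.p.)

P = 94/506 ≈ 0.185771 and Q = 31/506 ≈ 0.061265.
Under the Kimura two-parameter model, d = −½ ln(1 − 2P − Q) − ¼ ln(1 − 2Q).
1 − 2P − Q = 0.567193, giving −½ ln(0.567193) = 0.283528.
1 − 2Q = 0.87747, giving −¼ ln(0.87747) = 0.032678.
d = 0.283528 + 0.032678 = 0.316206.

0.3162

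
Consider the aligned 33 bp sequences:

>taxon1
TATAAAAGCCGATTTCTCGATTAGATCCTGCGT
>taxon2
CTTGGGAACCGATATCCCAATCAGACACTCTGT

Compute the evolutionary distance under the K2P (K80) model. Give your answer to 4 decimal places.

Of 33 sites, 10 differences are transitions and 4 are transversions, so P = 10/33 ≈ 0.30303 and Q = 4/33 ≈ 0.121212.
Under the Kimura two-parameter model, d = −½ ln(1 − 2P − Q) − ¼ ln(1 − 2Q).
1 − 2P − Q = 0.272728, giving −½ ln(0.272728) = 0.649640.
1 − 2Q = 0.757576, giving −¼ ln(0.757576) = 0.069408.
d = 0.649640 + 0.069408 = 0.719048.

0.7190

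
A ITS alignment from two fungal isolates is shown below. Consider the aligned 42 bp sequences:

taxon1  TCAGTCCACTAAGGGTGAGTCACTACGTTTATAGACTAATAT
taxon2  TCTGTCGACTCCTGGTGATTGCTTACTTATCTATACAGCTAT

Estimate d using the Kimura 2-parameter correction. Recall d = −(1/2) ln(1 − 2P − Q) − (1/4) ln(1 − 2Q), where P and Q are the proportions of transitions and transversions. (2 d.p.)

Of 42 sites, 2 differences are transitions and 14 are transversions, so P = 2/42 ≈ 0.047619 and Q = 14/42 ≈ 0.333333.
Under the Kimura two-parameter model, d = −½ ln(1 − 2P − Q) − ¼ ln(1 − 2Q).
1 − 2P − Q = 0.571429, giving −½ ln(0.571429) = 0.279808.
1 − 2Q = 0.333334, giving −¼ ln(0.333334) = 0.274653.
d = 0.279808 + 0.274653 = 0.554461.

0.55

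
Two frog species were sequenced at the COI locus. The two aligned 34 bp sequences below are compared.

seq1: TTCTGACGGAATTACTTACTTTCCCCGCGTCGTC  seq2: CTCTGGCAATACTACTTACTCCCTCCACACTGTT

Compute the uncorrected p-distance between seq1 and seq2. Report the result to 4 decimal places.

0.4118

The sequences differ at 14 of 34 positions.
p = 14/34 = 0.411764… ≈ 0.4118 (to 4 d.p.).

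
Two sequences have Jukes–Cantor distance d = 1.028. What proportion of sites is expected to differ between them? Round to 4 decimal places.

0.5595

p = (3/4)(1 − e^(−4d/3)) = 0.75 × (1 − e^(-1.370667)) = 0.75 × (1 − 0.253938) = 0.559547.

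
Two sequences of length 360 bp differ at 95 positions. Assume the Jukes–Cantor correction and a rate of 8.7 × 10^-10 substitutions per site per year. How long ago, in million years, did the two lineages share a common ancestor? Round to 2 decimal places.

186.91

p = 95/360 ≈ 0.263889.
d = −(3/4) ln(1 − 4p/3) = −0.75 ln(1 − 0.351852) = −0.75 ln(0.648148)
  = −0.75 × (-0.433636) = 0.325227 substitutions/site.
Under a molecular clock d = 2μt, so t = d/(2μ) = 0.325227 / (2 × 8.7 × 10^-10) = 186.91 million years.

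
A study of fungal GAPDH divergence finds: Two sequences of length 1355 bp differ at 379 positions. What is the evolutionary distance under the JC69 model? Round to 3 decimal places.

p = 379/1355 ≈ 0.279705.
d = −(3/4) ln(1 − 4p/3) = −0.75 ln(1 − 0.37294) = −0.75 ln(0.62706)
  = −0.75 × (-0.466713) = 0.350035 substitutions/site.

0.350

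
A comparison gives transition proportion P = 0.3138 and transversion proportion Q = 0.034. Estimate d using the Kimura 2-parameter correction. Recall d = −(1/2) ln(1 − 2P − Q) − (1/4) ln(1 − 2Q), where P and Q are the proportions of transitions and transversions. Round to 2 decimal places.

0.56

Under the Kimura two-parameter model, d = −½ ln(1 − 2P − Q) − ¼ ln(1 − 2Q).
1 − 2P − Q = 0.3384, giving −½ ln(0.3384) = 0.541763.
1 − 2Q = 0.932, giving −¼ ln(0.932) = 0.017606.
d = 0.541763 + 0.017606 = 0.559369.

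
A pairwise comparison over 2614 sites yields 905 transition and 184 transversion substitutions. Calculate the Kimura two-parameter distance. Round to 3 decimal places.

P = 905/2614 ≈ 0.346213 and Q = 184/2614 ≈ 0.07039.
Under the Kimura two-parameter model, d = −½ ln(1 − 2P − Q) − ¼ ln(1 − 2Q).
1 − 2P − Q = 0.237184, giving −½ ln(0.237184) = 0.719460.
1 − 2Q = 0.85922, giving −¼ ln(0.85922) = 0.037933.
d = 0.719460 + 0.037933 = 0.757393.

0.757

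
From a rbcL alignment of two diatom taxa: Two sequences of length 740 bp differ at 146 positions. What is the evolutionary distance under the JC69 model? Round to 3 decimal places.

p = 146/740 ≈ 0.197297.
d = −(3/4) ln(1 − 4p/3) = −0.75 ln(1 − 0.263063) = −0.75 ln(0.736937)
  = −0.75 × (-0.305253) = 0.228940 substitutions/site.

0.229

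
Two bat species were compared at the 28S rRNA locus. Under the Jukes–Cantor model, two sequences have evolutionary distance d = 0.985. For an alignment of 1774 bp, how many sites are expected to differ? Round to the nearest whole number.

Invert JC69: p = (3/4)(1 − e^(−4d/3)) = 0.75 × (1 − e^(-1.313333)) = 0.75 × (1 − 0.268922) = 0.548309.
Expected differing sites = pL ≈ 0.548309 × 1774 = 972.700166 ≈ 973.

973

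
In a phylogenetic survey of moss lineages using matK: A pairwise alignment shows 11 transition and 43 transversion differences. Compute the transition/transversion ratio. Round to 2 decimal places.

0.26

R = 11/43 = 0.255813… ≈ 0.26 (to 2 d.p.).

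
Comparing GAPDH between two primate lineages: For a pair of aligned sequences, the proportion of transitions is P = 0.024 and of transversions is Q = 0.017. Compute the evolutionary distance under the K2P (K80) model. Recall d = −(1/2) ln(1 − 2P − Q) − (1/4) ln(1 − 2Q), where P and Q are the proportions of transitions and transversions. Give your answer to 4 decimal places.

0.0423

Under the Kimura two-parameter model, d = −½ ln(1 − 2P − Q) − ¼ ln(1 − 2Q).
1 − 2P − Q = 0.935, giving −½ ln(0.935) = 0.033604.
1 − 2Q = 0.966, giving −¼ ln(0.966) = 0.008648.
d = 0.033604 + 0.008648 = 0.042252.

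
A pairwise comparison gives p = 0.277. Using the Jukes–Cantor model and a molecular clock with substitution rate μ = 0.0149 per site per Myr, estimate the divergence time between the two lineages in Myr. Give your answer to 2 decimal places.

d = −(3/4) ln(1 − 4p/3) = −0.75 ln(1 − 0.369333) = −0.75 ln(0.630667)
  = −0.75 × (-0.460977) = 0.345733 substitutions/site.
Under a molecular clock d = 2μt, so t = d/(2μ) = 0.345733 / (2 × 0.0149) = 11.60 Myr.

11.60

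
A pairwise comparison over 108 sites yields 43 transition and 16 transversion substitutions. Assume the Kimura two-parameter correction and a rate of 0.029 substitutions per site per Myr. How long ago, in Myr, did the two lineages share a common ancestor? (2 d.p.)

26.43

P = 43/108 ≈ 0.398148 and Q = 16/108 ≈ 0.148148.
Under the Kimura two-parameter model, d = −½ ln(1 − 2P − Q) − ¼ ln(1 − 2Q).
1 − 2P − Q = 0.055556, giving −½ ln(0.055556) = 1.445182.
1 − 2Q = 0.703704, giving −¼ ln(0.703704) = 0.087849.
d = 1.445182 + 0.087849 = 1.533031.
Under a molecular clock d = 2μt, so t = d/(2μ) = 1.533031 / (2 × 0.029) = 26.43 Myr.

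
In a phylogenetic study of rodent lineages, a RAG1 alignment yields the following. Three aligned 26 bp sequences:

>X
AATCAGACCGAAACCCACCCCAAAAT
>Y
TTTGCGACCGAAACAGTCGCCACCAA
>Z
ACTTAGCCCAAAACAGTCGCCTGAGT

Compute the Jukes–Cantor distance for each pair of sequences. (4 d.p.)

d(X,Y) = 0.6228, d(X,Z) = 0.6228, d(Y,Z) = 0.6228

X–Y: 11/26 sites differ → p ≈ 0.423077, d = −0.75 ln(1 − 0.564103) = 0.622762 ≈ 0.6228.
X–Z: 11/26 sites differ → p ≈ 0.423077, d = −0.75 ln(1 − 0.564103) = 0.622762 ≈ 0.6228.
Y–Z: 11/26 sites differ → p ≈ 0.423077, d = −0.75 ln(1 − 0.564103) = 0.622762 ≈ 0.6228.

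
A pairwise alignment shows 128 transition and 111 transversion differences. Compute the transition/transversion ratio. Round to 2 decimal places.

R = 128/111 = 1.153153… ≈ 1.15 (to 2 d.p.).

1.15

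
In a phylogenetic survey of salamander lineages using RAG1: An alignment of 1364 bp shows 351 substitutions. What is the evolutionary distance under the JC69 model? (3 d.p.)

0.315

p = 351/1364 ≈ 0.257331.
d = −(3/4) ln(1 − 4p/3) = −0.75 ln(1 − 0.343108) = −0.75 ln(0.656892)
  = −0.75 × (-0.420236) = 0.315177 substitutions/site.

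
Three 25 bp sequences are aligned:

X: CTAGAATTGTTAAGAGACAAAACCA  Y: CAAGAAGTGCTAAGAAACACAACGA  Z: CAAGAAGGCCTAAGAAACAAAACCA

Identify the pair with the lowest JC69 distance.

Y and Z

X–Y: 6/25 differ, p = 0.240, d = 0.289.
X–Z: 6/25 differ, p = 0.240, d = 0.289.
Y–Z: 4/25 differ, p = 0.160, d = 0.180.
The smallest distance is between Y and Z.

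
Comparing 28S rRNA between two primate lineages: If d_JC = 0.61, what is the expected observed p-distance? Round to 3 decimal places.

0.417

p = (3/4)(1 − e^(−4d/3)) = 0.75 × (1 − e^(-0.813333)) = 0.75 × (1 − 0.443378) = 0.417467.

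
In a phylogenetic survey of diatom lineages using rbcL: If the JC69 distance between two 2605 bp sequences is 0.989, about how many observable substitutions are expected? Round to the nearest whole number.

Invert JC69: p = (3/4)(1 − e^(−4d/3)) = 0.75 × (1 − e^(-1.318667)) = 0.75 × (1 − 0.267492) = 0.549381.
Expected differing sites = pL ≈ 0.549381 × 2605 = 1431.137505 ≈ 1431.

1431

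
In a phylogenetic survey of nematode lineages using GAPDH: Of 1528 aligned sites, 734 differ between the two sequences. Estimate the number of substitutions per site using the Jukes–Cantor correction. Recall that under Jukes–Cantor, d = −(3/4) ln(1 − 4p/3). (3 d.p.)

p = 734/1528 ≈ 0.480366.
d = −(3/4) ln(1 − 4p/3) = −0.75 ln(1 − 0.640488) = −0.75 ln(0.359512)
  = −0.75 × (-1.023008) = 0.767256 substitutions/site.

0.767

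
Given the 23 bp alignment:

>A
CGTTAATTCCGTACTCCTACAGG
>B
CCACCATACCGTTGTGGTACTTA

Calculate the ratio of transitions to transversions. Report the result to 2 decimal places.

Transitions are A↔G and C↔T; transversions are all other mismatches.
Transitions: 2. Transversions: 10.
R = 2/10 = 0.20.

0.20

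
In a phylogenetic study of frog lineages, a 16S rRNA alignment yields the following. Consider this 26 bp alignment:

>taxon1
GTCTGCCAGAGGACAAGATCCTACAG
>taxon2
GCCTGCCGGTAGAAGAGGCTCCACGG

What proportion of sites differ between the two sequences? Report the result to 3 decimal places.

The sequences differ at 11 of 26 positions.
p = 11/26 = 0.423076… ≈ 0.423 (to 3 d.p.).

0.423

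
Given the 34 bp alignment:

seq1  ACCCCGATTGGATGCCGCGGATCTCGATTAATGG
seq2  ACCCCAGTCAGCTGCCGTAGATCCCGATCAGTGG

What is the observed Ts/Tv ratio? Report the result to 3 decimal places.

9.000

Transitions are A↔G and C↔T; transversions are all other mismatches.
Transitions: 9. Transversions: 1.
R = 9/1 = 9.000.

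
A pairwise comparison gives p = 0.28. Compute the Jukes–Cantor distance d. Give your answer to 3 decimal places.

d = −(3/4) ln(1 − 4p/3) = −0.75 ln(1 − 0.373333) = −0.75 ln(0.626667)
  = −0.75 × (-0.467340) = 0.350505 substitutions/site.

0.351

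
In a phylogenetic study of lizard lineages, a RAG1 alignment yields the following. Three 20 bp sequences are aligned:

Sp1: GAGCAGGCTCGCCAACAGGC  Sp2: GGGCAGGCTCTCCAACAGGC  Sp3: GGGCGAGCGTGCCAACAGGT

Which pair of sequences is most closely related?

Sp1–Sp2: 2/20 differ, p = 0.100, d = 0.107.
Sp1–Sp3: 6/20 differ, p = 0.300, d = 0.383.
Sp2–Sp3: 6/20 differ, p = 0.300, d = 0.383.
The smallest distance is between Sp1 and Sp2.

Sp1 and Sp2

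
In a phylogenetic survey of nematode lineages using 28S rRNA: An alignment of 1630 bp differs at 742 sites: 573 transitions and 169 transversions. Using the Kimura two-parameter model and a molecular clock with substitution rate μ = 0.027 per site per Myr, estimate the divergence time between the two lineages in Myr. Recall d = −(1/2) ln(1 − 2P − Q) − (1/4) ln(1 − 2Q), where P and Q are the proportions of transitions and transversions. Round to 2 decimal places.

16.30

P = 573/1630 ≈ 0.351534 and Q = 169/1630 ≈ 0.103681.
Under the Kimura two-parameter model, d = −½ ln(1 − 2P − Q) − ¼ ln(1 − 2Q).
1 − 2P − Q = 0.193251, giving −½ ln(0.193251) = 0.821883.
1 − 2Q = 0.792638, giving −¼ ln(0.792638) = 0.058097.
d = 0.821883 + 0.058097 = 0.879980.
Under a molecular clock d = 2μt, so t = d/(2μ) = 0.879980 / (2 × 0.027) = 16.30 Myr.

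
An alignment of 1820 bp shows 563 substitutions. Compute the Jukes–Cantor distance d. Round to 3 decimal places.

p = 563/1820 ≈ 0.309341.
d = −(3/4) ln(1 − 4p/3) = −0.75 ln(1 − 0.412455) = −0.75 ln(0.587545)
  = −0.75 × (-0.531802) = 0.398852 substitutions/site.

0.399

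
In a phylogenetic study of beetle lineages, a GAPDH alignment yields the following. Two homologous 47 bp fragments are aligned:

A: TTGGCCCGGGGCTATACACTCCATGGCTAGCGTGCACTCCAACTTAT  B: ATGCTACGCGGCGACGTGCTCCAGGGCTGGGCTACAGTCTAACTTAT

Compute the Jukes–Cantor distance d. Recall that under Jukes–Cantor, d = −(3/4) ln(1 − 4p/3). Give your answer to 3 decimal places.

The sequences differ at 17 of 47 sites, so p = 17/47 ≈ 0.361702.
d = −(3/4) ln(1 − 4p/3) = −0.75 ln(1 − 0.482269) = −0.75 ln(0.517731)
  = −0.75 × (-0.658299) = 0.493724 substitutions/site.

0.494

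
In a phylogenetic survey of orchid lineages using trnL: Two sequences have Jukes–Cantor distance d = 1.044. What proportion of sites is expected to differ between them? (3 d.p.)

0.564

p = (3/4)(1 − e^(−4d/3)) = 0.75 × (1 − e^(-1.392)) = 0.75 × (1 − 0.248578) = 0.563567.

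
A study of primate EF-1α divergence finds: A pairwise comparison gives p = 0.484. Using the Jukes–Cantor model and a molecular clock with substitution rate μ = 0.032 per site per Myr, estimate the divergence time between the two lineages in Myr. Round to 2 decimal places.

d = −(3/4) ln(1 − 4p/3) = −0.75 ln(1 − 0.645333) = −0.75 ln(0.354667)
  = −0.75 × (-1.036576) = 0.777432 substitutions/site.
Under a molecular clock d = 2μt, so t = d/(2μ) = 0.777432 / (2 × 0.032) = 12.15 Myr.

12.15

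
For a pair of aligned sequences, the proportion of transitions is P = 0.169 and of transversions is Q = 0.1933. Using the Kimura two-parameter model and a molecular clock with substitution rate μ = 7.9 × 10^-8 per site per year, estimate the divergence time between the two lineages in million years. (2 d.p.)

Under the Kimura two-parameter model, d = −½ ln(1 − 2P − Q) − ¼ ln(1 − 2Q).
1 − 2P − Q = 0.4687, giving −½ ln(0.4687) = 0.378896.
1 − 2Q = 0.6134, giving −¼ ln(0.6134) = 0.122185.
d = 0.378896 + 0.122185 = 0.501081.
Under a molecular clock d = 2μt, so t = d/(2μ) = 0.501081 / (2 × 7.9 × 10^-8) = 3.17 million years.

3.17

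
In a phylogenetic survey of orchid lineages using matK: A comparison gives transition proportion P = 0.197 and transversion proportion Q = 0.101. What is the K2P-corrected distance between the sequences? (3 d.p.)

Under the Kimura two-parameter model, d = −½ ln(1 − 2P − Q) − ¼ ln(1 − 2Q).
1 − 2P − Q = 0.505, giving −½ ln(0.505) = 0.341598.
1 − 2Q = 0.798, giving −¼ ln(0.798) = 0.056412.
d = 0.341598 + 0.056412 = 0.398010.

0.398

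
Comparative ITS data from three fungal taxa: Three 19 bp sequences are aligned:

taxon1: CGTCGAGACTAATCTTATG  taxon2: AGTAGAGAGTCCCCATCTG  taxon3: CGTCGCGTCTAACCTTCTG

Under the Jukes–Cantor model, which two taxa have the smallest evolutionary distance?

taxon1–taxon2: 8/19 differ, p = 0.421, d = 0.618.
taxon1–taxon3: 4/19 differ, p = 0.211, d = 0.247.
taxon2–taxon3: 8/19 differ, p = 0.421, d = 0.618.
The smallest distance is between taxon1 and taxon3.

taxon1 and taxon3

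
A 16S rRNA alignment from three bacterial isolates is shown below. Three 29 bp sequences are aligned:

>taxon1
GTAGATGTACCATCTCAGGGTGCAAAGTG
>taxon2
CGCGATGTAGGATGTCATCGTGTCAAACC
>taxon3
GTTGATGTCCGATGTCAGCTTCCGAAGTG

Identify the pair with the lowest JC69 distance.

taxon1 and taxon3

taxon1–taxon2: 13/29 differ, p = 0.448, d = 0.683.
taxon1–taxon3: 8/29 differ, p = 0.276, d = 0.344.
taxon2–taxon3: 13/29 differ, p = 0.448, d = 0.683.
The smallest distance is between taxon1 and taxon3.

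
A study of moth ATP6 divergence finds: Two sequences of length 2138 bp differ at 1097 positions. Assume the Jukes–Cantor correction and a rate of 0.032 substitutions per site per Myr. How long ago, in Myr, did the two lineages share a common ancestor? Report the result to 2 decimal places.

13.50

p = 1097/2138 ≈ 0.513096.
d = −(3/4) ln(1 − 4p/3) = −0.75 ln(1 − 0.684128) = −0.75 ln(0.315872)
  = −0.75 × (-1.152418) = 0.864314 substitutions/site.
Under a molecular clock d = 2μt, so t = d/(2μ) = 0.864314 / (2 × 0.032) = 13.50 Myr.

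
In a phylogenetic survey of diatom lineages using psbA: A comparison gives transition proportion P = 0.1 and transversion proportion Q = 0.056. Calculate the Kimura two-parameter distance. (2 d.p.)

Under the Kimura two-parameter model, d = −½ ln(1 − 2P − Q) − ¼ ln(1 − 2Q).
1 − 2P − Q = 0.744, giving −½ ln(0.744) = 0.147857.
1 − 2Q = 0.888, giving −¼ ln(0.888) = 0.029696.
d = 0.147857 + 0.029696 = 0.177553.

0.18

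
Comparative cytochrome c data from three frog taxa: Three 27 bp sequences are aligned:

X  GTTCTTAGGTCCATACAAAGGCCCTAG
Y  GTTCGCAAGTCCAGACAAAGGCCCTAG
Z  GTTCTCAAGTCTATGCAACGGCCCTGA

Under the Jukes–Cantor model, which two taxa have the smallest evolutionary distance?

X–Y: 4/27 differ, p = 0.148, d = 0.165.
X–Z: 7/27 differ, p = 0.259, d = 0.318.
Y–Z: 7/27 differ, p = 0.259, d = 0.318.
The smallest distance is between X and Y.

X and Y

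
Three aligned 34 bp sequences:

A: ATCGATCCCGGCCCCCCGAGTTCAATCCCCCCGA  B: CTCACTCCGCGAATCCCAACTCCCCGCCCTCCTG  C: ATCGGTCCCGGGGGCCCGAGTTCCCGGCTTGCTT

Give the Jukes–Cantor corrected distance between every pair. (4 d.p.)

d(A,B) = 0.8240, d(A,C) = 0.5347, d(B,C) = 0.6655

A–B: 17/34 sites differ → p = 0.5, d = −0.75 ln(1 − 0.666667) = 0.823960 ≈ 0.8240.
A–C: 13/34 sites differ → p ≈ 0.382353, d = −0.75 ln(1 − 0.509804) = 0.534712 ≈ 0.5347.
B–C: 15/34 sites differ → p ≈ 0.441176, d = −0.75 ln(1 − 0.588235) = 0.665477 ≈ 0.6655.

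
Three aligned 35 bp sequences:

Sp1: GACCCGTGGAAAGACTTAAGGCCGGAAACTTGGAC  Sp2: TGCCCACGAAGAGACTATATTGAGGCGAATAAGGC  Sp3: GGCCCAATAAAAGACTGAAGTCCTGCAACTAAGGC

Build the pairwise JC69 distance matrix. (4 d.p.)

d(Sp1,Sp2) = 0.8681, d(Sp1,Sp3) = 0.4582, d(Sp2,Sp3) = 0.4582

Sp1–Sp2: 18/35 sites differ → p ≈ 0.514286, d = −0.75 ln(1 − 0.685715) = 0.868091 ≈ 0.8681.
Sp1–Sp3: 12/35 sites differ → p ≈ 0.342857, d = −0.75 ln(1 − 0.457143) = 0.458182 ≈ 0.4582.
Sp2–Sp3: 12/35 sites differ → p ≈ 0.342857, d = −0.75 ln(1 − 0.457143) = 0.458182 ≈ 0.4582.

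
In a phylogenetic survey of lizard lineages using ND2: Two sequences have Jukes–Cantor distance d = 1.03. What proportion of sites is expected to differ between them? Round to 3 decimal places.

p = (3/4)(1 − e^(−4d/3)) = 0.75 × (1 − e^(-1.373333)) = 0.75 × (1 − 0.253261) = 0.560054.

0.560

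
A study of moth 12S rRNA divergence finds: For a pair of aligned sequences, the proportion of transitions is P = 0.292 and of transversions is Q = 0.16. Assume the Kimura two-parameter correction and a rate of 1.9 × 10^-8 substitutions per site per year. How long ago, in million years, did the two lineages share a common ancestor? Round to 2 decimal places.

Under the Kimura two-parameter model, d = −½ ln(1 − 2P − Q) − ¼ ln(1 − 2Q).
1 − 2P − Q = 0.256, giving −½ ln(0.256) = 0.681289.
1 − 2Q = 0.68, giving −¼ ln(0.68) = 0.096416.
d = 0.681289 + 0.096416 = 0.777705.
Under a molecular clock d = 2μt, so t = d/(2μ) = 0.777705 / (2 × 1.9 × 10^-8) = 20.47 million years.

20.47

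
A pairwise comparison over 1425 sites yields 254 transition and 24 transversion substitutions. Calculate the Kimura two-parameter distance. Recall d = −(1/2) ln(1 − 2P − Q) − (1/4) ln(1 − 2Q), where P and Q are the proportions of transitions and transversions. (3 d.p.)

P = 254/1425 ≈ 0.178246 and Q = 24/1425 ≈ 0.016842.
Under the Kimura two-parameter model, d = −½ ln(1 − 2P − Q) − ¼ ln(1 − 2Q).
1 − 2P − Q = 0.626666, giving −½ ln(0.626666) = 0.233671.
1 − 2Q = 0.966316, giving −¼ ln(0.966316) = 0.008566.
d = 0.233671 + 0.008566 = 0.242237.

0.242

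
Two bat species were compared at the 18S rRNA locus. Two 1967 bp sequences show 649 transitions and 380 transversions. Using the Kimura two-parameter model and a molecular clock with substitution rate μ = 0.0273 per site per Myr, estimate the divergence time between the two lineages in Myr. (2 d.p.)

P = 649/1967 ≈ 0.329944 and Q = 380/1967 ≈ 0.193188.
Under the Kimura two-parameter model, d = −½ ln(1 − 2P − Q) − ¼ ln(1 − 2Q).
1 − 2P − Q = 0.146924, giving −½ ln(0.146924) = 0.958920.
1 − 2Q = 0.613624, giving −¼ ln(0.613624) = 0.122093.
d = 0.958920 + 0.122093 = 1.081013.
Under a molecular clock d = 2μt, so t = d/(2μ) = 1.081013 / (2 × 0.0273) = 19.80 Myr.

19.80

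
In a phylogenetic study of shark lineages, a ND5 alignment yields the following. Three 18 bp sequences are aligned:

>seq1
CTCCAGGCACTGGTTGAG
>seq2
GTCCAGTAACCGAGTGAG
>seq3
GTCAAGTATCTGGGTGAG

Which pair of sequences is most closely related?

seq1–seq2: 6/18 differ, p = 0.333, d = 0.441.
seq1–seq3: 6/18 differ, p = 0.333, d = 0.441.
seq2–seq3: 4/18 differ, p = 0.222, d = 0.264.
The smallest distance is between seq2 and seq3.

seq2 and seq3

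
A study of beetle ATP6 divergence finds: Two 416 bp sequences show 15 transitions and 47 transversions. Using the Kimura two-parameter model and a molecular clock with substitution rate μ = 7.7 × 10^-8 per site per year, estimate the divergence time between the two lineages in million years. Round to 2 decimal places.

1.08

P = 15/416 ≈ 0.036058 and Q = 47/416 ≈ 0.112981.
Under the Kimura two-parameter model, d = −½ ln(1 − 2P − Q) − ¼ ln(1 − 2Q).
1 − 2P − Q = 0.814903, giving −½ ln(0.814903) = 0.102343.
1 − 2Q = 0.774038, giving −¼ ln(0.774038) = 0.064034.
d = 0.102343 + 0.064034 = 0.166377.
Under a molecular clock d = 2μt, so t = d/(2μ) = 0.166377 / (2 × 7.7 × 10^-8) = 1.08 million years.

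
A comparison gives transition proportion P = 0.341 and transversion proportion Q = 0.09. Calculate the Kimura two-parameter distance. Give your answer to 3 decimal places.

0.789

Under the Kimura two-parameter model, d = −½ ln(1 − 2P − Q) − ¼ ln(1 − 2Q).
1 − 2P − Q = 0.228, giving −½ ln(0.228) = 0.739205.
1 − 2Q = 0.82, giving −¼ ln(0.82) = 0.049613.
d = 0.739205 + 0.049613 = 0.788818.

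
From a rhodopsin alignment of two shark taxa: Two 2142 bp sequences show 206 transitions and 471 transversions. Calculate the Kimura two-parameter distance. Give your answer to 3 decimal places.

P = 206/2142 ≈ 0.096172 and Q = 471/2142 ≈ 0.219888.
Under the Kimura two-parameter model, d = −½ ln(1 − 2P − Q) − ¼ ln(1 − 2Q).
1 − 2P − Q = 0.587768, giving −½ ln(0.587768) = 0.265711.
1 − 2Q = 0.560224, giving −¼ ln(0.560224) = 0.144855.
d = 0.265711 + 0.144855 = 0.410566.

0.411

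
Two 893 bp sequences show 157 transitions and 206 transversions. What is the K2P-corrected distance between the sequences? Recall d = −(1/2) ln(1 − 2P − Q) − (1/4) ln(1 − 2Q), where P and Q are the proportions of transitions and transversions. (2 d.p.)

0.59

P = 157/893 ≈ 0.175812 and Q = 206/893 ≈ 0.230683.
Under the Kimura two-parameter model, d = −½ ln(1 − 2P − Q) − ¼ ln(1 − 2Q).
1 − 2P − Q = 0.417693, giving −½ ln(0.417693) = 0.436504.
1 − 2Q = 0.538634, giving −¼ ln(0.538634) = 0.154680.
d = 0.436504 + 0.154680 = 0.591184.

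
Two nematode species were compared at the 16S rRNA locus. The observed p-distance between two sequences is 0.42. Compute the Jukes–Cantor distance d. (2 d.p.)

0.62

d = −(3/4) ln(1 − 4p/3) = −0.75 ln(1 − 0.56) = −0.75 ln(0.44)
  = −0.75 × (-0.820981) = 0.615736 substitutions/site.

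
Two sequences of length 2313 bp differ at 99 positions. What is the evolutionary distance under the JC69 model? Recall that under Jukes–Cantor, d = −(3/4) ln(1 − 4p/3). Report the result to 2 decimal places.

0.04

p = 99/2313 ≈ 0.042802.
d = −(3/4) ln(1 − 4p/3) = −0.75 ln(1 − 0.057069) = −0.75 ln(0.942931)
  = −0.75 × (-0.058762) = 0.044072 substitutions/site.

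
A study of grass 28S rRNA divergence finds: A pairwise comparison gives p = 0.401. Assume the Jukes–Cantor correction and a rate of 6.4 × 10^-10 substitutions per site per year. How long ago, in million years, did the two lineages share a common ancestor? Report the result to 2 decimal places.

d = −(3/4) ln(1 − 4p/3) = −0.75 ln(1 − 0.534667) = −0.75 ln(0.465333)
  = −0.75 × (-0.765002) = 0.573752 substitutions/site.
Under a molecular clock d = 2μt, so t = d/(2μ) = 0.573752 / (2 × 6.4 × 10^-10) = 448.24 million years.

448.24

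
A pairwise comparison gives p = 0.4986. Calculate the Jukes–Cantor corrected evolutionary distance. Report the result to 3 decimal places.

d = −(3/4) ln(1 − 4p/3) = −0.75 ln(1 − 0.6648) = −0.75 ln(0.3352)
  = −0.75 × (-1.093028) = 0.819771 substitutions/site.

0.820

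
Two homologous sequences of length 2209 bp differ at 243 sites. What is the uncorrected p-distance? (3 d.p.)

p = 243/2209 = 0.110004… ≈ 0.110 (to 3 d.p.).

0.110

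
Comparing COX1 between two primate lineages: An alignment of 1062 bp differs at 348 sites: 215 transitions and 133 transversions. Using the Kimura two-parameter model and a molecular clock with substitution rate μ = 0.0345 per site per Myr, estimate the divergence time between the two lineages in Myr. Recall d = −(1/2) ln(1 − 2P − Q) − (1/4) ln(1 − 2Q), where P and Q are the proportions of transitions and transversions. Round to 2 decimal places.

P = 215/1062 ≈ 0.202448 and Q = 133/1062 ≈ 0.125235.
Under the Kimura two-parameter model, d = −½ ln(1 − 2P − Q) − ¼ ln(1 − 2Q).
1 − 2P − Q = 0.469869, giving −½ ln(0.469869) = 0.377651.
1 − 2Q = 0.74953, giving −¼ ln(0.74953) = 0.072077.
d = 0.377651 + 0.072077 = 0.449728.
Under a molecular clock d = 2μt, so t = d/(2μ) = 0.449728 / (2 × 0.0345) = 6.52 Myr.

6.52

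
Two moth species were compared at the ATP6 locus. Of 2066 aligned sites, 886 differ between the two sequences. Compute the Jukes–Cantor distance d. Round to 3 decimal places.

0.636

p = 886/2066 ≈ 0.428848.
d = −(3/4) ln(1 − 4p/3) = −0.75 ln(1 − 0.571797) = −0.75 ln(0.428203)
  = −0.75 × (-0.848158) = 0.636119 substitutions/site.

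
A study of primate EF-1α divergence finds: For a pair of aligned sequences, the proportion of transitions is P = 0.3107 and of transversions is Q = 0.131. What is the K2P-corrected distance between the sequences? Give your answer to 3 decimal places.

Under the Kimura two-parameter model, d = −½ ln(1 − 2P − Q) − ¼ ln(1 − 2Q).
1 − 2P − Q = 0.2476, giving −½ ln(0.2476) = 0.697970.
1 − 2Q = 0.738, giving −¼ ln(0.738) = 0.075953.
d = 0.697970 + 0.075953 = 0.773923.

0.774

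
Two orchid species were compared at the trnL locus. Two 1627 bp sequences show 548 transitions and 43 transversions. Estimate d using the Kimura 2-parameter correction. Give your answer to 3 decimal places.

P = 548/1627 ≈ 0.336816 and Q = 43/1627 ≈ 0.026429.
Under the Kimura two-parameter model, d = −½ ln(1 − 2P − Q) − ¼ ln(1 − 2Q).
1 − 2P − Q = 0.299939, giving −½ ln(0.299939) = 0.602088.
1 − 2Q = 0.947142, giving −¼ ln(0.947142) = 0.013577.
d = 0.602088 + 0.013577 = 0.615665.

0.616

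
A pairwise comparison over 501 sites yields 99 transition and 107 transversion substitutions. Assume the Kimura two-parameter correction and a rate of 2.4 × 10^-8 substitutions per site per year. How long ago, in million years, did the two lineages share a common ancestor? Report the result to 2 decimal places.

12.68

P = 99/501 ≈ 0.197605 and Q = 107/501 ≈ 0.213573.
Under the Kimura two-parameter model, d = −½ ln(1 − 2P − Q) − ¼ ln(1 − 2Q).
1 − 2P − Q = 0.391217, giving −½ ln(0.391217) = 0.469246.
1 − 2Q = 0.572854, giving −¼ ln(0.572854) = 0.139281.
d = 0.469246 + 0.139281 = 0.608527.
Under a molecular clock d = 2μt, so t = d/(2μ) = 0.608527 / (2 × 2.4 × 10^-8) = 12.68 million years.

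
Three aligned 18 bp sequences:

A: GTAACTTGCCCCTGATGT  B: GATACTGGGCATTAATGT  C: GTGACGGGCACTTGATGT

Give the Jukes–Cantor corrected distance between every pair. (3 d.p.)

A–B: 7/18 sites differ → p ≈ 0.388889, d = −0.75 ln(1 − 0.518519) = 0.548166 ≈ 0.548.
A–C: 5/18 sites differ → p ≈ 0.277778, d = −0.75 ln(1 − 0.370371) = 0.346968 ≈ 0.347.
B–C: 7/18 sites differ → p ≈ 0.388889, d = −0.75 ln(1 − 0.518519) = 0.548166 ≈ 0.548.

d(A,B) = 0.548, d(A,C) = 0.347, d(B,C) = 0.548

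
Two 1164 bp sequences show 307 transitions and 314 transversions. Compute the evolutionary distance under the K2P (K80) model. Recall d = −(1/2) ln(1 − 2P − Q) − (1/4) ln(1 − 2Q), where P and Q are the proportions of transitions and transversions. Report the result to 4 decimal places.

P = 307/1164 ≈ 0.263746 and Q = 314/1164 ≈ 0.269759.
Under the Kimura two-parameter model, d = −½ ln(1 − 2P − Q) − ¼ ln(1 − 2Q).
1 − 2P − Q = 0.202749, giving −½ ln(0.202749) = 0.797893.
1 − 2Q = 0.460482, giving −¼ ln(0.460482) = 0.193870.
d = 0.797893 + 0.193870 = 0.991763.

0.9918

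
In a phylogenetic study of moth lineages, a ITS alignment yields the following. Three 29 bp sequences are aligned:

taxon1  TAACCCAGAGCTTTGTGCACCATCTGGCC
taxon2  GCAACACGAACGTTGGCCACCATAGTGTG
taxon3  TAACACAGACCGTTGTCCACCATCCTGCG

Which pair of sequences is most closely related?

taxon1 and taxon3

taxon1–taxon2: 14/29 differ, p = 0.483, d = 0.774.
taxon1–taxon3: 7/29 differ, p = 0.241, d = 0.291.
taxon2–taxon3: 11/29 differ, p = 0.379, d = 0.529.
The smallest distance is between taxon1 and taxon3.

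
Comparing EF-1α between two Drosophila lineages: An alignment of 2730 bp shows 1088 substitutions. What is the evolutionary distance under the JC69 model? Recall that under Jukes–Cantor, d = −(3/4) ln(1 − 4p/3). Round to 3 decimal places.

p = 1088/2730 ≈ 0.398535.
d = −(3/4) ln(1 − 4p/3) = −0.75 ln(1 − 0.53138) = −0.75 ln(0.46862)
  = −0.75 × (-0.757963) = 0.568472 substitutions/site.

0.568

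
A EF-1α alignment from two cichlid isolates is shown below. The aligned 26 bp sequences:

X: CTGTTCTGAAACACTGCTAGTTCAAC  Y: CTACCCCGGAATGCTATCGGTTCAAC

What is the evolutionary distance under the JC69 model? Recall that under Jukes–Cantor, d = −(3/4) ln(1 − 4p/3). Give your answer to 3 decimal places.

The sequences differ at 11 of 26 sites, so p = 11/26 ≈ 0.423077.
d = −(3/4) ln(1 − 4p/3) = −0.75 ln(1 − 0.564103) = −0.75 ln(0.435897)
  = −0.75 × (-0.830349) = 0.622762 substitutions/site.

0.623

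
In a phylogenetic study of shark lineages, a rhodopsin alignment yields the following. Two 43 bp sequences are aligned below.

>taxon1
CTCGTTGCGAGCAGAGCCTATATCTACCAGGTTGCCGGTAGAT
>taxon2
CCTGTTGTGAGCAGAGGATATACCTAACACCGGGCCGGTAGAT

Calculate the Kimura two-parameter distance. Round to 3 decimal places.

0.313

Of 43 sites, 4 differences are transitions and 7 are transversions, so P = 4/43 ≈ 0.093023 and Q = 7/43 ≈ 0.162791.
Under the Kimura two-parameter model, d = −½ ln(1 − 2P − Q) − ¼ ln(1 − 2Q).
1 − 2P − Q = 0.651163, giving −½ ln(0.651163) = 0.214498.
1 − 2Q = 0.674418, giving −¼ ln(0.674418) = 0.098476.
d = 0.214498 + 0.098476 = 0.312974.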